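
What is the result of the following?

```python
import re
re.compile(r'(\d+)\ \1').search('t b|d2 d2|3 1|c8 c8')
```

`\1` has to match the exact text group 1 already captured.
Unlike `match`, `search` isn't anchored — it looks for the pattern anywhere in the string.
Here the pattern never matches, so the call returns None.

None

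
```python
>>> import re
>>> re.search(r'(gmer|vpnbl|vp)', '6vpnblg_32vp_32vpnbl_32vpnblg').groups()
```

The regex engine tests alternatives in the order written; an earlier branch that matches wins even if a later one would match more.
`re.search` scans for the first position where the pattern succeeds.
The match spans [1:6] → 'vpnbl'.
Captured: group 1 = 'vpnbl'.

('vpnbl',)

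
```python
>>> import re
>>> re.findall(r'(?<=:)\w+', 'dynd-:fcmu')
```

The lookaround is zero-width — it requires the adjacent text to match without consuming it, so the asserted text isn't part of the match.
Walking the string: at [6:10] → 'fcmu'.
`findall` yields the raw match text (1 of them) because the pattern has no groups.

['fcmu']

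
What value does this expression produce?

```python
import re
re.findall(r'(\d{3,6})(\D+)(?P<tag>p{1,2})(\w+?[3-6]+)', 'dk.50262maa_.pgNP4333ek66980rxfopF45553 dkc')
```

[('50262', 'maa_.', 'p', 'gNP4333'), ('66980', 'rxfo', 'p', 'F45553')]

This matches 3 to 6 of a digit (captured); then one or more of a non-digit (captured); then 1 to 2 of a literal 'p' (captured as 'tag'); then one or more of a word character (lazy), then one or more of a character in [3-6] (captured).
A `+?`/`*?`/`{m,n}?` starts at its minimum and grows only as far as needed for what follows to match.
Matches: at [3:21] match '50262maa_.pgNP4333', groups = ('50262', 'maa_.', 'p', 'gNP4333'); at [23:39] match '66980rxfopF45553', groups = ('66980', 'rxfo', 'p', 'F45553').
`findall` packs the 4 group values into a tuple for every match.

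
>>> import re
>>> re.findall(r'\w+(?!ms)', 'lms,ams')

['lms', 'ams']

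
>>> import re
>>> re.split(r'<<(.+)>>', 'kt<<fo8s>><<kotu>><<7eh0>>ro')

Matches to split on: at [2:26] → '<<fo8s>><<kotu>><<7eh0>>'.
With a capturing group present, the delimiter's captured portion is kept in the result list.

['kt', 'fo8s>><<kotu>><<7eh0', 'ro']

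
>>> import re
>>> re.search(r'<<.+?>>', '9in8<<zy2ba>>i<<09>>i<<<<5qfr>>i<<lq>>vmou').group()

'<<zy2ba>>'

The `?` after the quantifier makes it lazy — it takes as little as possible before letting the rest of the pattern try.
`re.search` scans for the first position where the pattern succeeds.
The match spans [4:13] → '<<zy2ba>>'.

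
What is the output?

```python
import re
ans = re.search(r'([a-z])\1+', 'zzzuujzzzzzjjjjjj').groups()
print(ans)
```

`\1` has to match the exact text group 1 already captured.
`re.search` scans for the first position where the pattern succeeds.
The match spans [0:3] → 'zzz'.
Captured: group 1 = 'z'.

('z',)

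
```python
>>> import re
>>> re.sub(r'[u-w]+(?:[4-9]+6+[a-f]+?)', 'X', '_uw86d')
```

'_X'

`sub` substitutes 'X' at each match site.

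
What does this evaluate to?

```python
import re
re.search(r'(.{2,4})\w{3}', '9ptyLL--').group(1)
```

The match spans [0:6] → '9ptyLL'.
Captured: group 1 = '9pt'.

'9pt'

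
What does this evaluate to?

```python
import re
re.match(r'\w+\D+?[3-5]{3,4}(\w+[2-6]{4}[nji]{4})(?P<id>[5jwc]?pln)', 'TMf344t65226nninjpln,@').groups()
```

Pattern: one or more of a word character, then one or more of a non-digit (lazy), then 3 to 4 of a character in [3-5]; then one or more of a word character, then exactly 4 of a character in [2-6], then exactly 4 of one of [nji] (captured); then optionally one of [5jwc], then the literal 'pln' (captured as 'id').
`re.match` only tries the pattern at the start of the string.
The match spans [0:20] → 'TMf344t65226nninjpln'.
Captured: group 1 = 't65226nnin', group 2 = 'jpln'.

('t65226nnin', 'jpln')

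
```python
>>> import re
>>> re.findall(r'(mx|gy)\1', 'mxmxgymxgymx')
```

['mx']

`\1` has to match the exact text group 1 already captured.
Matches: at [0:4] match 'mxmx', group 1 = 'mx'.
With a single group, `findall` returns only what that group captured — 1 item.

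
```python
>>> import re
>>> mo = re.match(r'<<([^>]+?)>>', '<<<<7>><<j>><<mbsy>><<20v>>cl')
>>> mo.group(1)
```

'<<7'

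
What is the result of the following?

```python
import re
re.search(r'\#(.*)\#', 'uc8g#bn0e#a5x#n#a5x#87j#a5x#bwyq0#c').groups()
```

('bn0e#a5x#n#a5x#87j#a5x#bwyq0',)

Unlike `match`, `search` isn't anchored — it looks for the pattern anywhere in the string.
The match spans [4:34] → '#bn0e#a5x#n#a5x#87j#a5x#bwyq0#'.
Captured: group 1 = 'bn0e#a5x#n#a5x#87j#a5x#bwyq0'.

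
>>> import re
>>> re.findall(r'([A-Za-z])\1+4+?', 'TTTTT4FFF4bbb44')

A backreference is literal: `\1` must see the identical characters the first group matched.
Scanning left to right: at [0:6] match 'TTTTT4', group 1 = 'T'; at [6:10] match 'FFF4', group 1 = 'F'; at [10:14] match 'bbb4', group 1 = 'b'.
`findall` collects group 1 from each match (3 total).

['T', 'F', 'b']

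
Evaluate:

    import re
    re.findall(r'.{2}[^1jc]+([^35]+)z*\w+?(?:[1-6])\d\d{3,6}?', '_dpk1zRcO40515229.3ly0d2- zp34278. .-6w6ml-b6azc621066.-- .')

['1zRcO40', 'c']

`findall` collects group 1 from each match (2 total).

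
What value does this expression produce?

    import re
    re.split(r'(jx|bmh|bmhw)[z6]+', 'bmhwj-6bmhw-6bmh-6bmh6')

Matches to split on: at [18:22] → 'bmh6'.
Because the pattern has a capturing group, `split` also inserts each captured text between the pieces.

['bmhwj-6bmhw-6bmh-6', 'bmh', '']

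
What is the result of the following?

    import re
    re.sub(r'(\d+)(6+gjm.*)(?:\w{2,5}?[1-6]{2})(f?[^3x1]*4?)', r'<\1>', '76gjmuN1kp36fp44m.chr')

'<7>'

Pattern: one or more of a digit (captured); then one or more of a literal '6', then the literal 'gjm', then zero or more of any character (captured); then 2 to 5 of a word character (lazy), then exactly 2 of a character in [1-6] (non-capturing group); then optionally the literal 'f', then zero or more of any character except [3x1], then optionally a literal '4' (captured).
Matches: at [0:21] → '76gjmuN1kp36fp44m.chr'.
`\1` in the replacement pulls in group 1's text for each match.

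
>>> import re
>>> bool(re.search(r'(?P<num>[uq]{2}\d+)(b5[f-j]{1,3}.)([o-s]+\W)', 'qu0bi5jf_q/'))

False

This matches exactly 2 of one of [uq], then one or more of a digit (captured as 'num'); then the literal 'b5', then 1 to 3 of a character in [f-j], then any character (captured); then one or more of a character in [o-s], then a non-word character (captured).
Unlike `match`, `search` isn't anchored — it looks for the pattern anywhere in the string.
Here nothing in the string fits, so the call returns None, and `bool(None)` is False.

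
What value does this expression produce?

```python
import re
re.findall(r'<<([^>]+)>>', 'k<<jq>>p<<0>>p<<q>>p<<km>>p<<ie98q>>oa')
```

['jq', '0', 'q', 'km', 'ie98q']

With a single group, `findall` returns only what that group captured — 5 items.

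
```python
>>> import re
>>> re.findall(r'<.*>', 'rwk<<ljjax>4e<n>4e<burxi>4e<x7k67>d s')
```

['<<ljjax>4e<n>4e<burxi>4e<x7k67>']

Scanning left to right: at [3:34] → '<<ljjax>4e<n>4e<burxi>4e<x7k67>'.
Since nothing is captured, `findall` lists the 1 matched substring directly.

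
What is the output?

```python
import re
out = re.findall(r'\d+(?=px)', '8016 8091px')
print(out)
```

The `(?=…)`/`(?<=…)` assertion just peeks at neighbouring text; it doesn't advance the match position.
Walking the string: at [5:9] → '8091'.
With no groups in the pattern, `findall` gives back each whole match — 1 here.

['8091']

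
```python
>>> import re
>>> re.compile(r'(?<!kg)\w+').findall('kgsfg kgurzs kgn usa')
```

The negative lookahead/lookbehind blocks any match where the forbidden context is present.
Matches: at [0:5] → 'kgsfg'; at [6:12] → 'kgurzs'; at [13:16] → 'kgn'; at [17:20] → 'usa'.
`findall` yields the raw match text (4 of them) because the pattern has no groups.

['kgsfg', 'kgurzs', 'kgn', 'usa']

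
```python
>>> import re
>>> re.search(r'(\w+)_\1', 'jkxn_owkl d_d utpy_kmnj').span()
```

(10, 13)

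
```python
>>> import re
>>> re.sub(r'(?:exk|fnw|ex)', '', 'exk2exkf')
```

'2f'

Alternation tries branches left to right and keeps the first one that lets the overall match succeed at that position.
Matches: at [0:3] → 'exk'; at [4:7] → 'exk'.
Every occurrence is swapped for ''.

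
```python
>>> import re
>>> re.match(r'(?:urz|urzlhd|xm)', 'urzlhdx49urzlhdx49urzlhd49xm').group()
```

`match` is anchored at position 0; if the pattern doesn't fit there, it returns None.
The match spans [0:3] → 'urz'.

'urz'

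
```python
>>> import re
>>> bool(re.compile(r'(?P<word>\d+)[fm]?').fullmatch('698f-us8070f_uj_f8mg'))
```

False

`re.fullmatch` requires the pattern to consume the entire string.
Here there's no way to consume every character, so the call returns None, and `bool(None)` is False.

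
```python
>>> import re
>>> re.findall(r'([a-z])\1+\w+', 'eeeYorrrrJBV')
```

['e']

`\1` has to match the exact text group 1 already captured.
Matches: at [0:12] match 'eeeYorrrrJBV', group 1 = 'e'.
One capturing group, so `findall` returns just the captured substring from the one match — 1 in all.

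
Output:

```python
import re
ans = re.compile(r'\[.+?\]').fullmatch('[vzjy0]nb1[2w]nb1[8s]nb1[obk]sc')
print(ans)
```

None

`re.fullmatch` requires the pattern to consume the entire string.
Here the string isn't matched end-to-end, so the call returns None.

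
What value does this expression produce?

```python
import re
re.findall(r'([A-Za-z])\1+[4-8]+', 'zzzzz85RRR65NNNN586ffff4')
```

After group 1 captures some text, `\1` only succeeds where that same text appears again.
With a single group, `findall` returns only what that group captured — 4 items.

['z', 'R', 'N', 'f']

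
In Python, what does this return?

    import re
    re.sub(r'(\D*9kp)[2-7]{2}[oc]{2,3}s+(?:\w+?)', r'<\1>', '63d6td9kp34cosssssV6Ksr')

'63d6<td9kp>6Ksr'

Pattern: zero or more of a non-digit, then the literal '9kp' (captured); then exactly 2 of a character in [2-7], then 2 to 3 of one of [oc], then one or more of the literal 's'; then one or more of a word character (lazy) (non-capturing group).
A non-greedy quantifier consumes as few characters as it can — just enough that the remainder of the pattern still matches from where it stops; whatever follows it matches normally.
Matches: at [4:19] → 'td9kp34cosssssV'.
Each match is replaced using the text its own group 1 captured.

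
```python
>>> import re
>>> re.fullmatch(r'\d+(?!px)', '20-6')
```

None

The negative lookahead/lookbehind blocks any match where the forbidden context is present.
`re.fullmatch` requires the pattern to consume the entire string.
Here the string isn't matched end-to-end, so the call returns None.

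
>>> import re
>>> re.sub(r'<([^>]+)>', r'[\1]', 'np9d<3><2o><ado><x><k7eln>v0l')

'np9d[3][2o][ado][x][k7eln]v0l'

Each match is replaced using the text its own group 1 captured.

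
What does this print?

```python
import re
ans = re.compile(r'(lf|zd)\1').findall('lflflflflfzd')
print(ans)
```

['lf', 'lf']

The backreference `\1` re-matches whatever the first group consumed, character for character.
Scanning left to right: at [0:4] match 'lflf', group 1 = 'lf'; at [4:8] match 'lflf', group 1 = 'lf'.
One capturing group, so `findall` returns just the captured substring from each match — 2 in all.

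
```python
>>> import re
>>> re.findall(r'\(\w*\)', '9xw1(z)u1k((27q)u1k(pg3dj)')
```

['(z)', '(27q)', '(pg3dj)']

No capturing groups, so `findall` returns the 3 full match strings.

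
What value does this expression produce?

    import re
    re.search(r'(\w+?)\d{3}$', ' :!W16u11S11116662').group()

The match spans [3:18] → 'W16u11S11116662'.

'W16u11S11116662'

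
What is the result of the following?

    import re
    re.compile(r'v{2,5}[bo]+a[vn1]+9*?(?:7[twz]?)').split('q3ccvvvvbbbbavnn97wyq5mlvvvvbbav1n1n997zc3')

['q3cc', 'yq5ml', 'c3']

The pattern matches 2 to 5 of the literal 'v', then one or more of one of [bo]; then the literal 'a', then one or more of one of [vn1], then zero or more of the literal '9' (lazy); then the literal '7', then optionally one of [twz] (non-capturing group).
`split` removes every match and returns the 3 fragments in between.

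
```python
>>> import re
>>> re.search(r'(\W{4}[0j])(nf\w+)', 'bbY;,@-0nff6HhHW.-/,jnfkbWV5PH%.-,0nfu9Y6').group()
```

';,@-0nff6HhHW'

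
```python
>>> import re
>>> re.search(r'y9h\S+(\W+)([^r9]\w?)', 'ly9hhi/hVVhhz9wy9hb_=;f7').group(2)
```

'f7'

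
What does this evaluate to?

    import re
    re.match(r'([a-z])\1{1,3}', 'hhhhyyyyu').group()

'hhhh'

`\1` is not a pattern — it's the concrete string captured by group 1, re-applied verbatim.
`re.match` only tries the pattern at the start of the string.
The match spans [0:4] → 'hhhh'.
Captured: group 1 = 'h'.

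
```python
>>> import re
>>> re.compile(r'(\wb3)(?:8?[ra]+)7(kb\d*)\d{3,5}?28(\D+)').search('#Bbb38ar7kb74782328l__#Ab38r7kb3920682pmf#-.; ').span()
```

This matches a word character, then the literal 'b3' (captured); then optionally a literal '8', then one or more of one of [ra] (non-capturing group); then a literal '7'; then the literal 'kb', then zero or more of a digit (captured); then 3 to 5 of a digit (lazy), then the literal '28'; then one or more of a non-digit (captured).
The match spans [2:25] → 'bb38ar7kb74782328l__#Ab'.

(2, 25)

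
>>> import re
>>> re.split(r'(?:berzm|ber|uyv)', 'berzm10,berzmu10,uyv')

Branches in `(...|...)` are attempted left-to-right; the first branch that allows the whole pattern to succeed is taken.
Matches to split on: at [0:5] → 'berzm'; at [8:13] → 'berzm'; at [17:20] → 'uyv'.
Each match becomes a cut point; 4 segments remain.

['', '10,', 'u10,', '']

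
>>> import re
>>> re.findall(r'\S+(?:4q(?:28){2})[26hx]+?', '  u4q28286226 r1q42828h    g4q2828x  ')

['u4q28286', 'g4q2828x']

The pattern matches one or more of a non-whitespace character; then the literal '4q', then the literal '28' repeated 2 times (non-capturing group); then one or more of one of [26hx] (lazy).
With the lazy modifier that quantifier settles for the fewest repetitions that let the rest of the pattern succeed (the atoms after it are unaffected and can still be greedy).
Matches: at [2:10] → 'u4q28286'; at [27:35] → 'g4q2828x'.
Since nothing is captured, `findall` lists the 2 matched substrings directly.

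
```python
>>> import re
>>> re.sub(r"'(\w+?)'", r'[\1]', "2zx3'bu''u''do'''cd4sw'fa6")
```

Matches: at [4:8] → "'bu'"; at [8:11] → "'u'"; at [11:15] → "'do'"; at [16:23] → "'cd4sw'".
`\1` in the replacement pulls in group 1's text for each match.

"2zx3[bu][u][do]'[cd4sw]fa6"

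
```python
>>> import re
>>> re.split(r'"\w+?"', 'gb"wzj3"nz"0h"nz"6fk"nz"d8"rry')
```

Matches to split on: at [2:8] → '"wzj3"'; at [10:14] → '"0h"'; at [16:21] → '"6fk"'; at [23:27] → '"d8"'.
Each match becomes a cut point; 5 segments remain.

['gb', 'nz', 'nz', 'nz', 'rry']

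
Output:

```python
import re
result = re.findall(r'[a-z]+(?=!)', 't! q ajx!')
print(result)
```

The lookaround is zero-width — it requires the adjacent text to match without consuming it, so the asserted text isn't part of the match.
Scanning left to right: at [0:1] → 't'; at [5:8] → 'ajx'.
Since nothing is captured, `findall` lists the 2 matched substrings directly.

['t', 'ajx']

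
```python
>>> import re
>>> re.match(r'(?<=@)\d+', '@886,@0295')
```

The positive lookaround only admits positions where the adjacent text matches; those characters stay outside the span.
`re.match` won't scan ahead — the pattern has to work from the very first character.
Here position 0 doesn't satisfy it, so the call returns None.

None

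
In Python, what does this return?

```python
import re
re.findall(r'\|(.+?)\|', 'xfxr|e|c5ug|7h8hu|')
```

['e', '7h8hu']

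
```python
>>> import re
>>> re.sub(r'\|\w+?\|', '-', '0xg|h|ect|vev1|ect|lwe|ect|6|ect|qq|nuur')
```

`sub` substitutes '-' at each match site.

'0xg-ect-ect-ect-ect-nuur'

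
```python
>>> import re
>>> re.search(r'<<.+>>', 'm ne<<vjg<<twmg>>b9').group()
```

The match spans [4:17] → '<<vjg<<twmg>>'.

'<<vjg<<twmg>>'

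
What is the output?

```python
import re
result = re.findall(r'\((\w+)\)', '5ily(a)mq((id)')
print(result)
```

With a single group, `findall` returns only what that group captured — 2 items.

['a', 'id']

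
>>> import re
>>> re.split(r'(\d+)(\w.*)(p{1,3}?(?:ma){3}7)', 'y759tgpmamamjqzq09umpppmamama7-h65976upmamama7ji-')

The pattern matches one or more of a digit (captured); then a word character, then zero or more of any character (captured); then 1 to 3 of the literal 'p' (lazy), then the literal 'ma' repeated 3 times, then the literal '7' (captured).
With a capturing group present, the delimiter's captured portion is kept in the result list.

['y', '759', 'tgpmamamjqzq09umpppmamama7-h65976u', 'pmamama7', 'ji-']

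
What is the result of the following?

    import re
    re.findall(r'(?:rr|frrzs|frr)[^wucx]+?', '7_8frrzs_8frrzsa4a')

Branches in `(...|...)` are attempted left-to-right; the first branch that allows the whole pattern to succeed is taken.
Scanning left to right: at [3:9] → 'frrzs_'; at [10:16] → 'frrzsa'.
No capturing groups, so `findall` returns the 2 full match strings.

['frrzs_', 'frrzsa']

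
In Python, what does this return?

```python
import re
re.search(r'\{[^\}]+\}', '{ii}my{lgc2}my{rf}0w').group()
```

'{ii}'

`re.search` tries every starting position until one works.
The match spans [0:4] → '{ii}'.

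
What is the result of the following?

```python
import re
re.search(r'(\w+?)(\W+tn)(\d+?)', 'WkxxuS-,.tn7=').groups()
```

('WkxxuS', '-,.tn', '7')

The match spans [0:12] → 'WkxxuS-,.tn7'.
Captured: group 1 = 'WkxxuS', group 2 = '-,.tn', group 3 = '7'.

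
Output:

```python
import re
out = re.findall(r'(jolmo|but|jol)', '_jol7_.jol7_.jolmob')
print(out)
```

['jol', 'jol', 'jolmo']

`|` is ordered: at each position the engine commits to the first alternative that works.
Walking the string: at [1:4] match 'jol', group 1 = 'jol'; at [7:10] match 'jol', group 1 = 'jol'; at [13:18] match 'jolmo', group 1 = 'jolmo'.
With a single group, `findall` returns only what that group captured — 3 items.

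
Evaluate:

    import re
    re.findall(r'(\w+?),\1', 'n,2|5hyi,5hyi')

A backreference is literal: `\1` must see the identical characters the first group matched.
`findall` collects group 1 from the one match (1 total).

['5hyi']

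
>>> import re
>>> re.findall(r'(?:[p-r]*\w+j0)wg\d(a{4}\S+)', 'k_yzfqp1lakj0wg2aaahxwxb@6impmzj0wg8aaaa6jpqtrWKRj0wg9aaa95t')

['aaaa6jpqtrWKRj0wg9aaa95t']

The pattern matches zero or more of a character in [p-r], then one or more of a word character, then the literal 'j0' (non-capturing group); then the literal 'wg', then a digit; then exactly 4 of the literal 'a', then one or more of a non-whitespace character (captured).
Scanning left to right: at [25:60] match '6impmzj0wg8aaaa6jpqtrWKRj0wg9aaa95t', group 1 = 'aaaa6jpqtrWKRj0wg9aaa95t'.
One capturing group, so `findall` returns just the captured substring from the one match — 1 in all.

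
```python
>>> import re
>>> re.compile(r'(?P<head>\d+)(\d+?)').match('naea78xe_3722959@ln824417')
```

None

This matches one or more of a digit (captured as 'head'); then one or more of a digit (lazy) (captured).
`re.match` won't scan ahead — the pattern has to work from the very first character.
Here position 0 doesn't satisfy it, so the call returns None.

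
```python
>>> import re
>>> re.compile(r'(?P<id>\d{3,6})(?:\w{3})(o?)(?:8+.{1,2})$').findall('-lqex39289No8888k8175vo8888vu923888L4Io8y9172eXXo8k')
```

[('9172', 'o')]

Multiple groups make `findall` return tuples — one 2-tuple for the one match.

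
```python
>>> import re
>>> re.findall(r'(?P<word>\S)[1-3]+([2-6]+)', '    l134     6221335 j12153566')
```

The pattern matches a non-whitespace character (captured as 'word'); then one or more of a character in [1-3]; then one or more of a character in [2-6] (captured).
Matches: at [4:8] match 'l134', groups = ('l', '4'); at [13:20] match '6221335', groups = ('6', '5'); at [21:30] match 'j12153566', groups = ('j', '53566').
`findall` packs the 2 group values into a tuple for every match.

[('l', '4'), ('6', '5'), ('j', '53566')]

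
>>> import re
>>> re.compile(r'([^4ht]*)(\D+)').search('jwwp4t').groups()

('jww', 'p')

Pattern: zero or more of any character except [4ht] (captured); then one or more of a non-digit (captured).
Unlike `match`, `search` isn't anchored — it looks for the pattern anywhere in the string.
The match spans [0:4] → 'jwwp'.
Captured: group 1 = 'jww', group 2 = 'p'.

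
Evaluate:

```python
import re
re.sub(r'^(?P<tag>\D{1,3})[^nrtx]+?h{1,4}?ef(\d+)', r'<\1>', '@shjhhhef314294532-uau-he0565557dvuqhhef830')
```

Lazy quantifiers expand one character at a time until the remainder of the pattern can match.
Each match is replaced using the text its own group 1 captured.

'<@sh>-uau-he0565557dvuqhhef830'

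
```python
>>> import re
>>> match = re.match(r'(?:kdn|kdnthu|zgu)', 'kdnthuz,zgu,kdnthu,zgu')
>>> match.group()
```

'kdn'

Alternation tries branches left to right and keeps the first one that lets the overall match succeed at that position.
With `match`, the pattern is implicitly anchored at the beginning.
The match spans [0:3] → 'kdn'.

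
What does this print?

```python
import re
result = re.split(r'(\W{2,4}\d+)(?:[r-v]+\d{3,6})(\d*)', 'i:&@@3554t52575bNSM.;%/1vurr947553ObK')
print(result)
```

['i', ':&@@3554', '', 'bNSM', '.;%/1', '', 'ObK']

Because the pattern has a capturing group, `split` also inserts each captured text between the pieces.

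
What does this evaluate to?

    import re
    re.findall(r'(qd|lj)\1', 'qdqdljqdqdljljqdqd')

['qd', 'qd', 'lj', 'qd']

After group 1 captures some text, `\1` only succeeds where that same text appears again.
Walking the string: at [0:4] match 'qdqd', group 1 = 'qd'; at [6:10] match 'qdqd', group 1 = 'qd'; at [10:14] match 'ljlj', group 1 = 'lj'; at [14:18] match 'qdqd', group 1 = 'qd'.
Because there's exactly one group, `findall` drops the full match and keeps group 1 from each hit.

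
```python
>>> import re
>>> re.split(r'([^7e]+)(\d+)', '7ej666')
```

With a capturing group present, the delimiter's captured portion is kept in the result list.

['7e', 'j66', '6', '']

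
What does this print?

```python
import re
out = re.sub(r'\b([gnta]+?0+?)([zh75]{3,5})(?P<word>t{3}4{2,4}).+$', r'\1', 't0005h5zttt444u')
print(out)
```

Pattern: a word boundary (`\b`, zero-width); then one or more of one of [gnta] (lazy), then one or more of the literal '0' (lazy) (captured); then 3 to 5 of one of [zh75] (captured); then exactly 3 of a literal 't', then 2 to 4 of a literal '4' (captured as 'word'); then one or more of any character; then anchored at the end.
Each match is replaced using the text its own group 1 captured.

t000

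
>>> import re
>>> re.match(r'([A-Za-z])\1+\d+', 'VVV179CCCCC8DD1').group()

'VVV179'

With `match`, the pattern is implicitly anchored at the beginning.
The match spans [0:6] → 'VVV179'.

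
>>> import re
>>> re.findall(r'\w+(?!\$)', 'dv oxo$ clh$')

The negative lookahead/lookbehind blocks any match where the forbidden context is present.
Walking the string: at [0:2] → 'dv'; at [3:5] → 'ox'; at [8:10] → 'cl'.
Since nothing is captured, `findall` lists the 3 matched substrings directly.

['dv', 'ox', 'cl']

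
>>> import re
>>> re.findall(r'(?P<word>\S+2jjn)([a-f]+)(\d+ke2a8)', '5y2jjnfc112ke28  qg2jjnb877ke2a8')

The pattern matches one or more of a non-whitespace character, then the literal '2j', then the literal 'jn' (captured as 'word'); then one or more of a character in [a-f] (captured); then one or more of a digit, then the literal 'ke2', then the literal 'a8' (captured).
Walking the string: at [17:32] match 'qg2jjnb877ke2a8', groups = ('qg2jjn', 'b', '877ke2a8').
Multiple groups make `findall` return tuples — one 3-tuple for the one match.

[('qg2jjn', 'b', '877ke2a8')]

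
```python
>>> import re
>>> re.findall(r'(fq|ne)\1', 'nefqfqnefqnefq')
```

['fq']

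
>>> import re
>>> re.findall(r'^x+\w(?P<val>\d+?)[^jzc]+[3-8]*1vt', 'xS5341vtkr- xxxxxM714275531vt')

Pattern: anchored at the start of the string; then one or more of a literal 'x', then a word character; then one or more of a digit (lazy) (captured as 'val'); then one or more of any character except [jzc]; then zero or more of a character in [3-8], then the literal '1vt'.
Because the quantifier is non-greedy, it stops expanding at the earliest point where the rest of the pattern can succeed.
Matches: at [0:29] match 'xS5341vtkr- xxxxxM714275531vt', group 1 = '5'.
One capturing group, so `findall` returns just the captured substring from the one match — 1 in all.

['5']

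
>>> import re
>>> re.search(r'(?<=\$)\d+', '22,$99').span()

(4, 6)

The `(?=…)`/`(?<=…)` assertion just peeks at neighbouring text; it doesn't advance the match position.
The match spans [4:6] → '99'.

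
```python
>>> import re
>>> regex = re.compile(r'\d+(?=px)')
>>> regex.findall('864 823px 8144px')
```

['823', '8144']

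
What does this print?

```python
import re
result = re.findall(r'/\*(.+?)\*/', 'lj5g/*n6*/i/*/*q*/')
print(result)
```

['n6', '/*q']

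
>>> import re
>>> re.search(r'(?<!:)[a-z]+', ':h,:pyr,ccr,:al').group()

The negative lookahead/lookbehind blocks any match where the forbidden context is present.
`search` walks the string left to right and returns the first match it finds.
The match spans [5:7] → 'yr'.

'yr'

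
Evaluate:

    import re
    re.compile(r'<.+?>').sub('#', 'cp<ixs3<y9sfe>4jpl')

'cp#4jpl'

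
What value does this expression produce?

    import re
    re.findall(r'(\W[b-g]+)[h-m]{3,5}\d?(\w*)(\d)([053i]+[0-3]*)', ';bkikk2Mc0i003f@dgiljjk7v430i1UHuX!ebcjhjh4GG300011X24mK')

Pattern: a non-word character, then one or more of a character in [b-g] (captured); then 3 to 5 of a character in [h-m], then optionally a digit; then zero or more of a word character (captured); then a digit (captured); then one or more of one of [053i], then zero or more of a character in [0-3] (captured).
Scanning left to right: at [0:14] match ';bkikk2Mc0i003', groups = (';b', 'Mc0i0', '0', '3'); at [15:30] match '@dgiljjk7v430i1', groups = ('@dg', 'v43', '0', 'i1'); at [34:51] match '!ebcjhjh4GG300011', groups = ('!ebc', 'GG30', '0', '011').
With 4 capturing groups, `findall` returns a 4-tuple per match.

[(';b', 'Mc0i0', '0', '3'), ('@dg', 'v43', '0', 'i1'), ('!ebc', 'GG30', '0', '011')]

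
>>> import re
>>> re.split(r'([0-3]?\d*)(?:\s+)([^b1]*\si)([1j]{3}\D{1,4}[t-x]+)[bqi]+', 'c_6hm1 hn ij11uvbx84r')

The pattern matches optionally a character in [0-3], then zero or more of a digit (captured); then one or more of whitespace (non-capturing group); then zero or more of any character except [b1], then whitespace, then the literal 'i' (captured); then exactly 3 of one of [1j], then 1 to 4 of a non-digit, then one or more of a character in [t-x] (captured); then one or more of one of [bqi].
With a capturing group present, the delimiter's captured portion is kept in the result list.

['c_6hm', '1', 'hn i', 'j11uv', 'x84r']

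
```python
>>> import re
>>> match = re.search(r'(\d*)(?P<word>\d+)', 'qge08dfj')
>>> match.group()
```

The match spans [3:5] → '08'.

'08'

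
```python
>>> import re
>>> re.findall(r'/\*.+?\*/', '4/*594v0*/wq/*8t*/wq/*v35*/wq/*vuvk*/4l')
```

['/*594v0*/', '/*8t*/', '/*v35*/', '/*vuvk*/']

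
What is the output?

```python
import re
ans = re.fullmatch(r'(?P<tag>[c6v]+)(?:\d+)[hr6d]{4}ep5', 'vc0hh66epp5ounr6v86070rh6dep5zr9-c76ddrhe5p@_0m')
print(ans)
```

`re.fullmatch` requires the pattern to consume the entire string.
Here the pattern can't cover the whole string, so the call returns None.

None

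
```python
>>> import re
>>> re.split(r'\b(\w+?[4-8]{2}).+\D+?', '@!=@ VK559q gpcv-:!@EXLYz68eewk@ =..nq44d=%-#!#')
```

['@!=@ ', 'VK55', '']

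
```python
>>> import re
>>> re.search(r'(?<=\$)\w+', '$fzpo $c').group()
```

'fzpo'

Because the assertion is zero-width, the text it checks is not consumed and won't appear in the result.
The match spans [1:5] → 'fzpo'.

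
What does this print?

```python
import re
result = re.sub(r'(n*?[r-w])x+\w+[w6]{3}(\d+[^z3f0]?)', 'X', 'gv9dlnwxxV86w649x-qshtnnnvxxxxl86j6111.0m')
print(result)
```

`sub` substitutes 'X' at each match site.

gv9dlX-qshtnnnvxxxxl86j6111.0m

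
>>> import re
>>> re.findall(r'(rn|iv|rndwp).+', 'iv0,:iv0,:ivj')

['iv']

Because there's exactly one group, `findall` drops the full match and keeps group 1 from the one hit.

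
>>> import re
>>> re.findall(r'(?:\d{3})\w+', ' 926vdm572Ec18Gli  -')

This matches exactly 3 of a digit (non-capturing group); then one or more of a word character.
Scanning left to right: at [1:17] → '926vdm572Ec18Gli'.
Since nothing is captured, `findall` lists the 1 matched substring directly.

['926vdm572Ec18Gli']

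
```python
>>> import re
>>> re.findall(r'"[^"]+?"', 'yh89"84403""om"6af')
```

Walking the string: at [4:11] → '"84403"'; at [11:15] → '"om"'.
Since nothing is captured, `findall` lists the 2 matched substrings directly.

['"84403"', '"om"']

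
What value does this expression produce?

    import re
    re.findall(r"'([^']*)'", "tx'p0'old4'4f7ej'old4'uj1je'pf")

Matches: at [2:6] match "'p0'", group 1 = 'p0'; at [10:17] match "'4f7ej'", group 1 = '4f7ej'; at [21:28] match "'uj1je'", group 1 = 'uj1je'.
One capturing group, so `findall` returns just the captured substring from each match — 3 in all.

['p0', '4f7ej', 'uj1je']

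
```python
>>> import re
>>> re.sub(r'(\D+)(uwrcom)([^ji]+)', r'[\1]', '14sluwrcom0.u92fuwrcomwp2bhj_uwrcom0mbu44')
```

'14[sl][j_]'

This matches one or more of a non-digit (captured); then the literal 'uwr', then the literal 'com' (captured); then one or more of any character except [ji] (captured).
Matches: at [2:27] → 'sluwrcom0.u92fuwrcomwp2bh'; at [27:41] → 'j_uwrcom0mbu44'.
The replacement refers to a captured group, so each match is rewritten using its own captured text.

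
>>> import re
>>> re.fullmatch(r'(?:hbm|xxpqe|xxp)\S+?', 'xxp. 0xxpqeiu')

None

For `fullmatch`, every character of the input must be accounted for by the pattern.
Here the string isn't matched end-to-end, so the call returns None.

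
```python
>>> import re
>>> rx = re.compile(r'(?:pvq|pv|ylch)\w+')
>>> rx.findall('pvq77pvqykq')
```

No capturing groups, so `findall` returns the 1 full match string.

['pvq77pvqykq']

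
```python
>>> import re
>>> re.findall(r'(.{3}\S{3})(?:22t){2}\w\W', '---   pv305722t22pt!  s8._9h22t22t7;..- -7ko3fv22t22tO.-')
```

This matches exactly 3 of any character, then exactly 3 of a non-whitespace character (captured); then the literal '22t' repeated 2 times, then a word character, then a non-word character.
Walking the string: at [22:36] match 's8._9h22t22t7;', group 1 = 's8._9h'; at [41:55] match '7ko3fv22t22tO.', group 1 = '7ko3fv'.
With a single group, `findall` returns only what that group captured — 2 items.

['s8._9h', '7ko3fv']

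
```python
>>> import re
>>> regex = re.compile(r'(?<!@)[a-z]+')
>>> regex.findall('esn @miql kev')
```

['esn', 'iql', 'kev']

The negative lookaround is zero-width — it rules out positions where the adjacent text would match, without consuming anything.
Scanning left to right: at [0:3] → 'esn'; at [6:9] → 'iql'; at [10:13] → 'kev'.
`findall` yields the raw match text (3 of them) because the pattern has no groups.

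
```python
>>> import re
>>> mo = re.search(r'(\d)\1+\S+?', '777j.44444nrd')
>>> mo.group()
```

'777j'

After group 1 captures some text, `\1` only succeeds where that same text appears again.
The match spans [0:4] → '777j'.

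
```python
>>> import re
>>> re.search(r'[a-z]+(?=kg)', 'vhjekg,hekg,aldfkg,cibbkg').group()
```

'vhje'

The positive lookaround only admits positions where the adjacent text matches; those characters stay outside the span.
The match spans [0:4] → 'vhje'.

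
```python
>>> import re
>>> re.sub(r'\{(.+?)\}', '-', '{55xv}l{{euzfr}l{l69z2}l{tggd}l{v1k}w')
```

'-l-l-l-l-w'

Matches: at [0:6] → '{55xv}'; at [7:15] → '{{euzfr}'; at [16:23] → '{l69z2}'; at [24:30] → '{tggd}'; at [31:36] → '{v1k}'.
Each match is replaced by '-'.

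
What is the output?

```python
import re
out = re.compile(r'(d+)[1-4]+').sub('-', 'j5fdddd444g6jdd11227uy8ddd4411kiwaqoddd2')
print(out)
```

j5f-g6j-7uy8-kiwaqo-

Pattern: one or more of a literal 'd' (captured); then one or more of a character in [1-4].
Matches: at [3:10] → 'dddd444'; at [13:19] → 'dd1122'; at [23:30] → 'ddd4411'; at [36:40] → 'ddd2'.
Every occurrence is swapped for '-'.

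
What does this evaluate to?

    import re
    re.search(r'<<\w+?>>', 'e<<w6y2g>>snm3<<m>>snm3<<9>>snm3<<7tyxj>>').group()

'<<w6y2g>>'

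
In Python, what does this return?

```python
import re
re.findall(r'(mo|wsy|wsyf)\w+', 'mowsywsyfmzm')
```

Scanning left to right: at [0:12] match 'mowsywsyfmzm', group 1 = 'mo'.
With a single group, `findall` returns only what that group captured — 1 item.

['mo']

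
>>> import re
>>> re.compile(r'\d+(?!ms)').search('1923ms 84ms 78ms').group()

'192'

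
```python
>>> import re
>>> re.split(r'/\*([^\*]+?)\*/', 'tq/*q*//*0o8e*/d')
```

['tq', 'q', '', '0o8e', 'd']

With a capturing group present, the delimiter's captured portion is kept in the result list.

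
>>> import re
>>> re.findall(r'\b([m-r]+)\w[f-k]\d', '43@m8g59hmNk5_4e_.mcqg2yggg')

['m']

Pattern: a word boundary (`\b`, zero-width); then one or more of a character in [m-r] (captured); then a word character, then a character in [f-k], then a digit.
Matches: at [3:7] match 'm8g5', group 1 = 'm'.
One capturing group, so `findall` returns just the captured substring from the one match — 1 in all.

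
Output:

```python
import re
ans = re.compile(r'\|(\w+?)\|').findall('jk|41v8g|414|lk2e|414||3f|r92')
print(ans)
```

Walking the string: at [2:9] match '|41v8g|', group 1 = '41v8g'; at [12:18] match '|lk2e|', group 1 = 'lk2e'; at [22:26] match '|3f|', group 1 = '3f'.
Because there's exactly one group, `findall` drops the full match and keeps group 1 from each hit.

['41v8g', 'lk2e', '3f']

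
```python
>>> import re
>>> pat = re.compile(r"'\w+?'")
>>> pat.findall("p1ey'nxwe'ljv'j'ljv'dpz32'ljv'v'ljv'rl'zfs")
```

["'nxwe'", "'j'", "'dpz32'", "'v'", "'rl'"]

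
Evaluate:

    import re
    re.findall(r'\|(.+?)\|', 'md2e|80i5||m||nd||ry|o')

['80i5', 'm', 'nd', 'ry']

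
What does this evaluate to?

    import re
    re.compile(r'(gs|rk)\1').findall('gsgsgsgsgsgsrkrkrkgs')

`\1` is not a pattern — it's the concrete string captured by group 1, re-applied verbatim.
Matches: at [0:4] match 'gsgs', group 1 = 'gs'; at [4:8] match 'gsgs', group 1 = 'gs'; at [8:12] match 'gsgs', group 1 = 'gs'; at [12:16] match 'rkrk', group 1 = 'rk'.
Because there's exactly one group, `findall` drops the full match and keeps group 1 from each hit.

['gs', 'gs', 'gs', 'rk']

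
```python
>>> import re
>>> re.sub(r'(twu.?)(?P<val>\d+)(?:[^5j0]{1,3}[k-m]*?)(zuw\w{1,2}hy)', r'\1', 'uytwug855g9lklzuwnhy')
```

The pattern matches the literal 'twu', then optionally any character (captured); then one or more of a digit (captured as 'val'); then 1 to 3 of any character except [5j0], then zero or more of a character in [k-m] (lazy) (non-capturing group); then the literal 'zuw', then 1 to 2 of a word character, then the literal 'hy' (captured).
Each match is replaced using the text its own group 1 captured.

'uytwug'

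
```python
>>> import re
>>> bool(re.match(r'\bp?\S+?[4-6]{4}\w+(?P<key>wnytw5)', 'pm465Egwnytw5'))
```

False

`re.match` only tries the pattern at the start of the string.
Here the string doesn't start with a match, so the call returns None, and `bool(None)` is False.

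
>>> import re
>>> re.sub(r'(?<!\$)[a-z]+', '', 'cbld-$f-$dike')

'-$f-$d'

A negative assertion filters positions out without eating any characters.
Matches: at [0:4] → 'cbld'; at [10:13] → 'ike'.
`sub` substitutes '' at each match site.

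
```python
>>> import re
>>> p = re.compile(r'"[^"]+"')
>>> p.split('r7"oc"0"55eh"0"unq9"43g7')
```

['r7', '0', '0', '43g7']

Matches to split on: at [2:6] → '"oc"'; at [7:13] → '"55eh"'; at [14:20] → '"unq9"'.
`split` removes every match and returns the 4 fragments in between.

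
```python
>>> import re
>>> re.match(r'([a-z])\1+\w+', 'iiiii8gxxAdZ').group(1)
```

'i'

After group 1 captures some text, `\1` only succeeds where that same text appears again.
With `match`, the pattern is implicitly anchored at the beginning.
The match spans [0:12] → 'iiiii8gxxAdZ'.
Captured: group 1 = 'i'.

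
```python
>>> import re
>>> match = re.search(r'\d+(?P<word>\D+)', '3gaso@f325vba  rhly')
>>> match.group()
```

'3gaso@f'

The pattern matches one or more of a digit; then one or more of a non-digit (captured as 'word').
`re.search` scans for the first position where the pattern succeeds.
The match spans [0:7] → '3gaso@f'.
Captured: group 1 = 'gaso@f'.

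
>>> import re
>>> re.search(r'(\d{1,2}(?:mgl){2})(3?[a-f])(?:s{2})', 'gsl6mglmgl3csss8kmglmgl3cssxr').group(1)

The pattern matches 1 to 2 of a digit, then the literal 'mgl' repeated 2 times (captured); then optionally the literal '3', then a character in [a-f] (captured); then exactly 2 of a literal 's' (non-capturing group).
`re.search` tries every starting position until one works.
The match spans [3:14] → '6mglmgl3css'.
Captured: group 1 = '6mglmgl', group 2 = '3c'.

'6mglmgl'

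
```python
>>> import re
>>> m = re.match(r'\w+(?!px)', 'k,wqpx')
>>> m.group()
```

'k'

`re.match` only tries the pattern at the start of the string.
The match spans [0:1] → 'k'.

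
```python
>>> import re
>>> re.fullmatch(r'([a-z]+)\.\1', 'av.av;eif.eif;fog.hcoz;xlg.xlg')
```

None

`fullmatch` succeeds only if the pattern covers the string from start to end.
Here the string isn't matched end-to-end, so the call returns None.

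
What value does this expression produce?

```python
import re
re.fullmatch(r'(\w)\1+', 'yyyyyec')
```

A backreference is literal: `\1` must see the identical characters the first group matched.
`re.fullmatch` requires the pattern to consume the entire string.
Here the string isn't matched end-to-end, so the call returns None.

None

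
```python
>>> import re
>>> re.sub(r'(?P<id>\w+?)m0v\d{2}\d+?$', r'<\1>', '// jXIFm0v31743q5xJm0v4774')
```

The pattern matches one or more of a word character (lazy) (captured as 'id'); then the literal 'm0v', then exactly 2 of a digit; then one or more of a digit (lazy); then anchored at the end.
Matches: at [3:26] → 'jXIFm0v31743q5xJm0v4774'.
`\1` in the replacement pulls in group 1's text for each match.

'// <jXIFm0v31743q5xJ>'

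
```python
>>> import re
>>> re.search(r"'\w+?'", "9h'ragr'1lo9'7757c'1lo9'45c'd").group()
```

`re.search` scans for the first position where the pattern succeeds.
The match spans [2:8] → "'ragr'".

"'ragr'"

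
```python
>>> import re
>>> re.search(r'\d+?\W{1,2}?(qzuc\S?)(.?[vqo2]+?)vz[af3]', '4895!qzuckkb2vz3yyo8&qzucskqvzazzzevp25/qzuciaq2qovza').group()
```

This matches one or more of a digit (lazy), then 1 to 2 of a non-word character (lazy); then the literal 'q', then the literal 'zuc', then optionally a non-whitespace character (captured); then optionally any character, then one or more of one of [vqo2] (lazy) (captured); then the literal 'vz', then one of [af3].
Unlike `match`, `search` isn't anchored — it looks for the pattern anywhere in the string.
The match spans [19:31] → '8&qzucskqvza'.
Captured: group 1 = 'qzucs', group 2 = 'kq'.

'8&qzucskqvza'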